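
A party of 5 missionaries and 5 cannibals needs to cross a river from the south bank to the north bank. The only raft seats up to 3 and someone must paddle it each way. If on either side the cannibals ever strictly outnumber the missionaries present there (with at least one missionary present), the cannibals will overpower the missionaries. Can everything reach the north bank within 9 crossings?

Counting alone: each trip to the north bank takes at most 3 across and each return brings at least 1 back, so after t trips out (and t−1 returns) at most 3t − (t−1) of the 10 are across; that first reaches 10 at t = 5, so at least 9 crossings are needed.
The safety rule pushes this higher. Following every safe sequence of crossings, the most of the 10 that can be at the north bank as the raft arrives there on crossing 9 is 9 — never all 10.
So the move cannot be finished within 9 crossings. (The shortest complete plan takes 11:)
1. 2 cannibals → the north bank.  (the south bank: 5M 3C; the north bank: 0M 2C)
2. 1 cannibal ← the south bank.  (the south bank: 5M 4C; the north bank: 0M 1C)
3. 3 cannibals → the north bank.  (the south bank: 5M 1C; the north bank: 0M 4C)
4. 1 cannibal ← the south bank.  (the south bank: 5M 2C; the north bank: 0M 3C)
5. 3 missionaries → the north bank.  (the south bank: 2M 2C; the north bank: 3M 3C)
6. 1 missionary and 1 cannibal ← the south bank.  (the south bank: 3M 3C; the north bank: 2M 2C)
7. 3 missionaries → the north bank.  (the south bank: 0M 3C; the north bank: 5M 2C)
8. 1 cannibal ← the south bank.  (the south bank: 0M 4C; the north bank: 5M 1C)
9. 2 cannibals → the north bank.  (the south bank: 0M 2C; the north bank: 5M 3C)
10. 1 cannibal ← the south bank.  (the south bank: 0M 3C; the north bank: 5M 2C)
11. 3 cannibals → the north bank.  (the south bank: 0M 0C; the north bank: 5M 5C)

No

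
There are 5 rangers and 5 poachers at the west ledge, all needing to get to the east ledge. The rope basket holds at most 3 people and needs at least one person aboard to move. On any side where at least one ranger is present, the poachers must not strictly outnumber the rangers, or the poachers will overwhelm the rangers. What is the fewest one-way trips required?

Counting alone: each trip to the east ledge takes at most 3 across and each return brings at least 1 back, so after t trips out (and t−1 returns) at most 3t − (t−1) of the 10 are across; that first reaches 10 at t = 5, so at least 9 crossings are needed.
The safety rule pushes this higher. Following every safe sequence of crossings, the most of the 10 that can be at the east ledge as the rope basket arrives there on crossing 9 is 9 — never all 10.
So no plan with fewer than 11 crossings exists, and this one achieves 11:
1. 2 poachers → the east ledge.  (the west ledge: 5R 3P; the east ledge: 0R 2P)
2. 1 poacher ← the west ledge.  (the west ledge: 5R 4P; the east ledge: 0R 1P)
3. 3 poachers → the east ledge.  (the west ledge: 5R 1P; the east ledge: 0R 4P)
4. 1 poacher ← the west ledge.  (the west ledge: 5R 2P; the east ledge: 0R 3P)
5. 3 rangers → the east ledge.  (the west ledge: 2R 2P; the east ledge: 3R 3P)
6. 1 ranger and 1 poacher ← the west ledge.  (the west ledge: 3R 3P; the east ledge: 2R 2P)
7. 3 rangers → the east ledge.  (the west ledge: 0R 3P; the east ledge: 5R 2P)
8. 1 poacher ← the west ledge.  (the west ledge: 0R 4P; the east ledge: 5R 1P)
9. 2 poachers → the east ledge.  (the west ledge: 0R 2P; the east ledge: 5R 3P)
10. 1 poacher ← the west ledge.  (the west ledge: 0R 3P; the east ledge: 5R 2P)
11. 3 poachers → the east ledge.  (the west ledge: 0R 0P; the east ledge: 5R 5P)

11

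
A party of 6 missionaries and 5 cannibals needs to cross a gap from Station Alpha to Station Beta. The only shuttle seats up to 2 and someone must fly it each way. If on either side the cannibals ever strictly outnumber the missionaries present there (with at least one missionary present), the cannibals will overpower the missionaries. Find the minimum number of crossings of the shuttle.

19

Counting alone: each trip to Station Beta takes at most 2 across and each return brings at least 1 back, so after t trips out (and t−1 returns) at most 2t − (t−1) of the 11 are across; that first reaches 11 at t = 10, so at least 19 crossings are needed.
The plan below uses exactly 19 crossings, so it is optimal:
1. 2 cannibals → Station Beta.  (Station Alpha: 6M 3C; Station Beta: 0M 2C)
2. 1 cannibal ← Station Alpha.  (Station Alpha: 6M 4C; Station Beta: 0M 1C)
3. 2 cannibals → Station Beta.  (Station Alpha: 6M 2C; Station Beta: 0M 3C)
4. 1 cannibal ← Station Alpha.  (Station Alpha: 6M 3C; Station Beta: 0M 2C)
5. 2 missionaries → Station Beta.  (Station Alpha: 4M 3C; Station Beta: 2M 2C)
6. 1 cannibal ← Station Alpha.  (Station Alpha: 4M 4C; Station Beta: 2M 1C)
7. 1 missionary and 1 cannibal → Station Beta.  (Station Alpha: 3M 3C; Station Beta: 3M 2C)
8. 1 missionary ← Station Alpha.  (Station Alpha: 4M 3C; Station Beta: 2M 2C)
9. 1 missionary and 1 cannibal → Station Beta.  (Station Alpha: 3M 2C; Station Beta: 3M 3C)
10. 1 cannibal ← Station Alpha.  (Station Alpha: 3M 3C; Station Beta: 3M 2C)
11. 1 missionary and 1 cannibal → Station Beta.  (Station Alpha: 2M 2C; Station Beta: 4M 3C)
12. 1 missionary ← Station Alpha.  (Station Alpha: 3M 2C; Station Beta: 3M 3C)
13. 1 missionary and 1 cannibal → Station Beta.  (Station Alpha: 2M 1C; Station Beta: 4M 4C)
14. 1 cannibal ← Station Alpha.  (Station Alpha: 2M 2C; Station Beta: 4M 3C)
15. 1 missionary and 1 cannibal → Station Beta.  (Station Alpha: 1M 1C; Station Beta: 5M 4C)
16. 1 missionary ← Station Alpha.  (Station Alpha: 2M 1C; Station Beta: 4M 4C)
17. 1 missionary and 1 cannibal → Station Beta.  (Station Alpha: 1M 0C; Station Beta: 5M 5C)
18. 1 cannibal ← Station Alpha.  (Station Alpha: 1M 1C; Station Beta: 5M 4C)
19. 1 missionary and 1 cannibal → Station Beta.  (Station Alpha: 0M 0C; Station Beta: 6M 5C)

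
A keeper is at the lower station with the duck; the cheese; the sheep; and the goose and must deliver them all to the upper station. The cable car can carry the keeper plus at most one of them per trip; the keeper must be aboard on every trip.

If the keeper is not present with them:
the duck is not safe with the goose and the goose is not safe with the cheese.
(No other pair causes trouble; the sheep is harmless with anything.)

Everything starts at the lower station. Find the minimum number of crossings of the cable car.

9

Counting alone: the keeper can take at most 1 across per trip to the upper station, so moving all 4 needs at least 4 loaded trips out, with a return between consecutive ones — at least 7 crossings.
The safety rule pushes this higher. Following every safe sequence of crossings, the most of the 4 that can be at the upper station as the cable car arrives there on crossing 7 is 3 — never all 4.
So no plan with fewer than 9 crossings exists, and this one achieves 9:
1. Keeper goes to the upper station with the goose.
2. Keeper goes back to the lower station alone.
3. Keeper goes to the upper station with the duck.
4. Keeper goes back to the lower station with the goose.
5. Keeper goes to the upper station with the cheese.
6. Keeper goes back to the lower station alone.
7. Keeper goes to the upper station with the sheep.
8. Keeper goes back to the lower station alone.
9. Keeper goes to the upper station with the goose.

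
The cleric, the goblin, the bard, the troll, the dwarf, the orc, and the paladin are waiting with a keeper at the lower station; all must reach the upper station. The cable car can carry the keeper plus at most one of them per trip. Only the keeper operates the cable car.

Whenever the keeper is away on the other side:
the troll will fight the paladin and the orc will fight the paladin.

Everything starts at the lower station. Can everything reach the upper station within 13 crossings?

No

Counting alone: the keeper can take at most 1 across per trip to the upper station, so moving all 7 needs at least 7 loaded trips out, with a return between consecutive ones — at least 13 crossings.
The safety rule pushes this higher. Following every safe sequence of crossings, the most of the 7 that can be at the upper station as the cable car arrives there on crossing 13 is 6 — never all 7.
So the move cannot be finished within 13 crossings. (The shortest complete plan takes 15:)
1. Keeper goes to the upper station with the paladin.  [the lower station: the bard, the cleric, the dwarf, the goblin, the orc, the troll | the upper station: the paladin]
2. Keeper goes back to the lower station alone.  [the lower station: the bard, the cleric, the dwarf, the goblin, the orc, the troll | the upper station: the paladin]
3. Keeper goes to the upper station with the cleric.  [the lower station: the bard, the dwarf, the goblin, the orc, the troll | the upper station: the cleric, the paladin]
4. Keeper goes back to the lower station alone.  [the lower station: the bard, the dwarf, the goblin, the orc, the troll | the upper station: the cleric, the paladin]
5. Keeper goes to the upper station with the goblin.  [the lower station: the bard, the dwarf, the orc, the troll | the upper station: the cleric, the goblin, the paladin]
6. Keeper goes back to the lower station alone.  [the lower station: the bard, the dwarf, the orc, the troll | the upper station: the cleric, the goblin, the paladin]
7. Keeper goes to the upper station with the bard.  [the lower station: the dwarf, the orc, the troll | the upper station: the bard, the cleric, the goblin, the paladin]
8. Keeper goes back to the lower station alone.  [the lower station: the dwarf, the orc, the troll | the upper station: the bard, the cleric, the goblin, the paladin]
9. Keeper goes to the upper station with the troll.  [the lower station: the dwarf, the orc | the upper station: the bard, the cleric, the goblin, the paladin, the troll]
10. Keeper goes back to the lower station with the paladin.  [the lower station: the dwarf, the orc, the paladin | the upper station: the bard, the cleric, the goblin, the troll]
11. Keeper goes to the upper station with the orc.  [the lower station: the dwarf, the paladin | the upper station: the bard, the cleric, the goblin, the orc, the troll]
12. Keeper goes back to the lower station alone.  [the lower station: the dwarf, the paladin | the upper station: the bard, the cleric, the goblin, the orc, the troll]
13. Keeper goes to the upper station with the dwarf.  [the lower station: the paladin | the upper station: the bard, the cleric, the dwarf, the goblin, the orc, the troll]
14. Keeper goes back to the lower station alone.  [the lower station: the paladin | the upper station: the bard, the cleric, the dwarf, the goblin, the orc, the troll]
15. Keeper goes to the upper station with the paladin.  [the lower station: — | the upper station: the bard, the cleric, the dwarf, the goblin, the orc, the paladin, the troll]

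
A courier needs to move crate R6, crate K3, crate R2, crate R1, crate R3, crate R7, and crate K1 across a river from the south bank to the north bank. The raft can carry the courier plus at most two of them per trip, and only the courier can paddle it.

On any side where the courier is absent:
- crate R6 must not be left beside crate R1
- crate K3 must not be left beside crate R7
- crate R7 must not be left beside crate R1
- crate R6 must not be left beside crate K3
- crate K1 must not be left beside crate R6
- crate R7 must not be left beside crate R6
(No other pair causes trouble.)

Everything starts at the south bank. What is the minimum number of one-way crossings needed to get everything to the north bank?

11

Counting alone: the courier can take at most 2 across per trip to the north bank, so moving all 7 needs at least 4 loaded trips out, with a return between consecutive ones — at least 7 crossings.
The safety rule pushes this higher. Following every safe sequence of crossings, the most of the 7 that can be at the north bank as the raft arrives there on crossings 7, 9 is 5, 6 respectively — never all 7.
So no plan with fewer than 11 crossings exists, and this one achieves 11:
1. Courier goes to the north bank with crate R6 and crate R7.  [the south bank: crate K1, crate K3, crate R1, crate R2, crate R3 | the north bank: crate R6, crate R7]
2. Courier goes back to the south bank with crate R6.  [the south bank: crate K1, crate K3, crate R1, crate R2, crate R3, crate R6 | the north bank: crate R7]
3. Courier goes to the north bank with crate R2 and crate R6.  [the south bank: crate K1, crate K3, crate R1, crate R3 | the north bank: crate R2, crate R6, crate R7]
4. Courier goes back to the south bank with crate R6.  [the south bank: crate K1, crate K3, crate R1, crate R3, crate R6 | the north bank: crate R2, crate R7]
5. Courier goes to the north bank with crate R3 and crate R6.  [the south bank: crate K1, crate K3, crate R1 | the north bank: crate R2, crate R3, crate R6, crate R7]
6. Courier goes back to the south bank with crate R6.  [the south bank: crate K1, crate K3, crate R1, crate R6 | the north bank: crate R2, crate R3, crate R7]
7. Courier goes to the north bank with crate K1 and crate R6.  [the south bank: crate K3, crate R1 | the north bank: crate K1, crate R2, crate R3, crate R6, crate R7]
8. Courier goes back to the south bank with crate R6.  [the south bank: crate K3, crate R1, crate R6 | the north bank: crate K1, crate R2, crate R3, crate R7]
9. Courier goes to the north bank with crate K3 and crate R1.  [the south bank: crate R6 | the north bank: crate K1, crate K3, crate R1, crate R2, crate R3, crate R7]
10. Courier goes back to the south bank with crate R7.  [the south bank: crate R6, crate R7 | the north bank: crate K1, crate K3, crate R1, crate R2, crate R3]
11. Courier goes to the north bank with crate R6 and crate R7.  [the south bank: — | the north bank: crate K1, crate K3, crate R1, crate R2, crate R3, crate R6, crate R7]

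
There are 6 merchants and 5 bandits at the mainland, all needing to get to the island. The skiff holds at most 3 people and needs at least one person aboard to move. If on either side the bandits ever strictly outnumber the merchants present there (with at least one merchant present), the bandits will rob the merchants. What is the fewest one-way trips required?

9

Counting alone: each trip to the island takes at most 3 across and each return brings at least 1 back, so after t trips out (and t−1 returns) at most 3t − (t−1) of the 11 are across; that first reaches 11 at t = 5, so at least 9 crossings are needed.
The plan below uses exactly 9 crossings, so it is optimal:
1. 3 bandits → the island.  (the mainland: 6M 2B; the island: 0M 3B)
2. 1 bandit ← the mainland.  (the mainland: 6M 3B; the island: 0M 2B)
3. 3 merchants → the island.  (the mainland: 3M 3B; the island: 3M 2B)
4. 1 merchant ← the mainland.  (the mainland: 4M 3B; the island: 2M 2B)
5. 2 merchants and 1 bandit → the island.  (the mainland: 2M 2B; the island: 4M 3B)
6. 1 merchant ← the mainland.  (the mainland: 3M 2B; the island: 3M 3B)
7. 2 merchants and 1 bandit → the island.  (the mainland: 1M 1B; the island: 5M 4B)
8. 1 merchant ← the mainland.  (the mainland: 2M 1B; the island: 4M 4B)
9. 2 merchants and 1 bandit → the island.  (the mainland: 0M 0B; the island: 6M 5B)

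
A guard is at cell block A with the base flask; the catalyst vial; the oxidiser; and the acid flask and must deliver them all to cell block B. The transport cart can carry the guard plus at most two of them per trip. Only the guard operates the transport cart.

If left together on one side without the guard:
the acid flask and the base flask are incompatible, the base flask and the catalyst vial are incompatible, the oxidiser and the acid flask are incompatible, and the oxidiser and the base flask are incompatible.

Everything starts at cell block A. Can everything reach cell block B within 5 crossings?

Yes — this plan uses 5 crossings (≤ 5):
1. Guard goes to cell block B with the base flask and the oxidiser.
2. Guard goes back to cell block A with the base flask.
3. Guard goes to cell block B with the base flask and the catalyst vial.
4. Guard goes back to cell block A with the base flask.
5. Guard goes to cell block B with the acid flask and the base flask.

Yes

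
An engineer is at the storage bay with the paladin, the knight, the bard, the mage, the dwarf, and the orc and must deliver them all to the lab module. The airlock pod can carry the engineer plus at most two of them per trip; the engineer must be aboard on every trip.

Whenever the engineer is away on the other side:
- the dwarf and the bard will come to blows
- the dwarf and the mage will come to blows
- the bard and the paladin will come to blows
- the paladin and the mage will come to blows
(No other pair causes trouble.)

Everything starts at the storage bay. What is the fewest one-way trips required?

Counting alone: the engineer can take at most 2 across per trip to the lab module, so moving all 6 needs at least 3 loaded trips out, with a return between consecutive ones — at least 5 crossings.
The plan below uses exactly 5 crossings, so it is optimal:
1. Engineer goes to the lab module with the dwarf and the paladin.  [the storage bay: the bard, the knight, the mage, the orc | the lab module: the dwarf, the paladin]
2. Engineer goes back to the storage bay alone.  [the storage bay: the bard, the knight, the mage, the orc | the lab module: the dwarf, the paladin]
3. Engineer goes to the lab module with the knight and the orc.  [the storage bay: the bard, the mage | the lab module: the dwarf, the knight, the orc, the paladin]
4. Engineer goes back to the storage bay alone.  [the storage bay: the bard, the mage | the lab module: the dwarf, the knight, the orc, the paladin]
5. Engineer goes to the lab module with the bard and the mage.  [the storage bay: — | the lab module: the bard, the dwarf, the knight, the mage, the orc, the paladin]

5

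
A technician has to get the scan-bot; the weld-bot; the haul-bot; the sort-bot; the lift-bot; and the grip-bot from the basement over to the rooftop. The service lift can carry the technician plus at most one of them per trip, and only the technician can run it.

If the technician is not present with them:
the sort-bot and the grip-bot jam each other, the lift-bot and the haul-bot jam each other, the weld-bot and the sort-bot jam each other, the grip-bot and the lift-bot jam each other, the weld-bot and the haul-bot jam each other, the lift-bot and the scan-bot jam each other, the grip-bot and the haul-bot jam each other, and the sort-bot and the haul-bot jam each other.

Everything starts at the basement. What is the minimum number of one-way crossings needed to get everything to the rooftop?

impossible

Whatever the first load, the items left behind include a forbidden pair without the technician. No opening move is safe, so no plan exists.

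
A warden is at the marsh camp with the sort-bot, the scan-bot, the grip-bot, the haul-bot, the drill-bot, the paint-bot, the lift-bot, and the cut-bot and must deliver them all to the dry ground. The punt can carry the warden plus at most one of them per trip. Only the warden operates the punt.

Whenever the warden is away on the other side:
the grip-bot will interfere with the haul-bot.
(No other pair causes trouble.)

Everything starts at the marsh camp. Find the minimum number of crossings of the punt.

15

Counting alone: the warden can take at most 1 across per trip to the dry ground, so moving all 8 needs at least 8 loaded trips out, with a return between consecutive ones — at least 15 crossings.
The plan below uses exactly 15 crossings, so it is optimal:
1. Warden goes to the dry ground with the grip-bot.  [the marsh camp: the cut-bot, the drill-bot, the haul-bot, the lift-bot, the paint-bot, the scan-bot, the sort-bot | the dry ground: the grip-bot]
2. Warden goes back to the marsh camp alone.  [the marsh camp: the cut-bot, the drill-bot, the haul-bot, the lift-bot, the paint-bot, the scan-bot, the sort-bot | the dry ground: the grip-bot]
3. Warden goes to the dry ground with the sort-bot.  [the marsh camp: the cut-bot, the drill-bot, the haul-bot, the lift-bot, the paint-bot, the scan-bot | the dry ground: the grip-bot, the sort-bot]
4. Warden goes back to the marsh camp alone.  [the marsh camp: the cut-bot, the drill-bot, the haul-bot, the lift-bot, the paint-bot, the scan-bot | the dry ground: the grip-bot, the sort-bot]
5. Warden goes to the dry ground with the scan-bot.  [the marsh camp: the cut-bot, the drill-bot, the haul-bot, the lift-bot, the paint-bot | the dry ground: the grip-bot, the scan-bot, the sort-bot]
6. Warden goes back to the marsh camp alone.  [the marsh camp: the cut-bot, the drill-bot, the haul-bot, the lift-bot, the paint-bot | the dry ground: the grip-bot, the scan-bot, the sort-bot]
7. Warden goes to the dry ground with the drill-bot.  [the marsh camp: the cut-bot, the haul-bot, the lift-bot, the paint-bot | the dry ground: the drill-bot, the grip-bot, the scan-bot, the sort-bot]
8. Warden goes back to the marsh camp alone.  [the marsh camp: the cut-bot, the haul-bot, the lift-bot, the paint-bot | the dry ground: the drill-bot, the grip-bot, the scan-bot, the sort-bot]
9. Warden goes to the dry ground with the paint-bot.  [the marsh camp: the cut-bot, the haul-bot, the lift-bot | the dry ground: the drill-bot, the grip-bot, the paint-bot, the scan-bot, the sort-bot]
10. Warden goes back to the marsh camp alone.  [the marsh camp: the cut-bot, the haul-bot, the lift-bot | the dry ground: the drill-bot, the grip-bot, the paint-bot, the scan-bot, the sort-bot]
11. Warden goes to the dry ground with the lift-bot.  [the marsh camp: the cut-bot, the haul-bot | the dry ground: the drill-bot, the grip-bot, the lift-bot, the paint-bot, the scan-bot, the sort-bot]
12. Warden goes back to the marsh camp alone.  [the marsh camp: the cut-bot, the haul-bot | the dry ground: the drill-bot, the grip-bot, the lift-bot, the paint-bot, the scan-bot, the sort-bot]
13. Warden goes to the dry ground with the cut-bot.  [the marsh camp: the haul-bot | the dry ground: the cut-bot, the drill-bot, the grip-bot, the lift-bot, the paint-bot, the scan-bot, the sort-bot]
14. Warden goes back to the marsh camp alone.  [the marsh camp: the haul-bot | the dry ground: the cut-bot, the drill-bot, the grip-bot, the lift-bot, the paint-bot, the scan-bot, the sort-bot]
15. Warden goes to the dry ground with the haul-bot.  [the marsh camp: — | the dry ground: the cut-bot, the drill-bot, the grip-bot, the haul-bot, the lift-bot, the paint-bot, the scan-bot, the sort-bot]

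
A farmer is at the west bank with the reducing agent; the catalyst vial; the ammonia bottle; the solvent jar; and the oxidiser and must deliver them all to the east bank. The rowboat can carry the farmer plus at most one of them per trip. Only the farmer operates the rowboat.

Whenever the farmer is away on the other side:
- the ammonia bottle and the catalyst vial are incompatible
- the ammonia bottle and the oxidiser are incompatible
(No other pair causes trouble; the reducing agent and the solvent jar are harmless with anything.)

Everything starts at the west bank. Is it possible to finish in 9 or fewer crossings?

No

Counting alone: the farmer can take at most 1 across per trip to the east bank, so moving all 5 needs at least 5 loaded trips out, with a return between consecutive ones — at least 9 crossings.
The safety rule pushes this higher. Following every safe sequence of crossings, the most of the 5 that can be at the east bank as the rowboat arrives there on crossing 9 is 4 — never all 5.
So the move cannot be finished within 9 crossings. (The shortest complete plan takes 11:)
1. Farmer goes to the east bank with the ammonia bottle.  [the west bank: the catalyst vial, the oxidiser, the reducing agent, the solvent jar | the east bank: the ammonia bottle]
2. Farmer goes back to the west bank alone.  [the west bank: the catalyst vial, the oxidiser, the reducing agent, the solvent jar | the east bank: the ammonia bottle]
3. Farmer goes to the east bank with the reducing agent.  [the west bank: the catalyst vial, the oxidiser, the solvent jar | the east bank: the ammonia bottle, the reducing agent]
4. Farmer goes back to the west bank alone.  [the west bank: the catalyst vial, the oxidiser, the solvent jar | the east bank: the ammonia bottle, the reducing agent]
5. Farmer goes to the east bank with the catalyst vial.  [the west bank: the oxidiser, the solvent jar | the east bank: the ammonia bottle, the catalyst vial, the reducing agent]
6. Farmer goes back to the west bank with the ammonia bottle.  [the west bank: the ammonia bottle, the oxidiser, the solvent jar | the east bank: the catalyst vial, the reducing agent]
7. Farmer goes to the east bank with the oxidiser.  [the west bank: the ammonia bottle, the solvent jar | the east bank: the catalyst vial, the oxidiser, the reducing agent]
8. Farmer goes back to the west bank alone.  [the west bank: the ammonia bottle, the solvent jar | the east bank: the catalyst vial, the oxidiser, the reducing agent]
9. Farmer goes to the east bank with the solvent jar.  [the west bank: the ammonia bottle | the east bank: the catalyst vial, the oxidiser, the reducing agent, the solvent jar]
10. Farmer goes back to the west bank alone.  [the west bank: the ammonia bottle | the east bank: the catalyst vial, the oxidiser, the reducing agent, the solvent jar]
11. Farmer goes to the east bank with the ammonia bottle.  [the west bank: — | the east bank: the ammonia bottle, the catalyst vial, the oxidiser, the reducing agent, the solvent jar]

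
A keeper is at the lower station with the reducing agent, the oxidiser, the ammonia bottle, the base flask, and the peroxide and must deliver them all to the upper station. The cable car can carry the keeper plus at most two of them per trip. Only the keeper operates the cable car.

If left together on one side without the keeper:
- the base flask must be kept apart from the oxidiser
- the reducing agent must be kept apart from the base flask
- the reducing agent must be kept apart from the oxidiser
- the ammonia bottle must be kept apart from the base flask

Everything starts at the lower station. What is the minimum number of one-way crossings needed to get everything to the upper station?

Counting alone: the keeper can take at most 2 across per trip to the upper station, so moving all 5 needs at least 3 loaded trips out, with a return between consecutive ones — at least 5 crossings.
The safety rule pushes this higher. Following every safe sequence of crossings, the most of the 5 that can be at the upper station as the cable car arrives there on crossing 5 is 4 — never all 5.
So no plan with fewer than 7 crossings exists, and this one achieves 7:
1. Keeper goes to the upper station with the base flask and the reducing agent.  [the lower station: the ammonia bottle, the oxidiser, the peroxide | the upper station: the base flask, the reducing agent]
2. Keeper goes back to the lower station with the reducing agent.  [the lower station: the ammonia bottle, the oxidiser, the peroxide, the reducing agent | the upper station: the base flask]
3. Keeper goes to the upper station with the ammonia bottle and the reducing agent.  [the lower station: the oxidiser, the peroxide | the upper station: the ammonia bottle, the base flask, the reducing agent]
4. Keeper goes back to the lower station with the base flask.  [the lower station: the base flask, the oxidiser, the peroxide | the upper station: the ammonia bottle, the reducing agent]
5. Keeper goes to the upper station with the oxidiser and the peroxide.  [the lower station: the base flask | the upper station: the ammonia bottle, the oxidiser, the peroxide, the reducing agent]
6. Keeper goes back to the lower station with the reducing agent.  [the lower station: the base flask, the reducing agent | the upper station: the ammonia bottle, the oxidiser, the peroxide]
7. Keeper goes to the upper station with the base flask and the reducing agent.  [the lower station: — | the upper station: the ammonia bottle, the base flask, the oxidiser, the peroxide, the reducing agent]

7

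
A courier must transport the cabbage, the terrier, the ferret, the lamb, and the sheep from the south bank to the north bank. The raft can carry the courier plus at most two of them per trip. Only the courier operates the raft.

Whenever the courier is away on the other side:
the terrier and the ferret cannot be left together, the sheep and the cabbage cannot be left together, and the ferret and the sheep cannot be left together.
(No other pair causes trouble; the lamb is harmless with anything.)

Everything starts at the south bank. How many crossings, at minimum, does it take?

Counting alone: the courier can take at most 2 across per trip to the north bank, so moving all 5 needs at least 3 loaded trips out, with a return between consecutive ones — at least 5 crossings.
The plan below uses exactly 5 crossings, so it is optimal:
1. Courier goes to the north bank with the cabbage and the ferret.
2. Courier goes back to the south bank alone.
3. Courier goes to the north bank with the lamb.
4. Courier goes back to the south bank alone.
5. Courier goes to the north bank with the sheep and the terrier.

5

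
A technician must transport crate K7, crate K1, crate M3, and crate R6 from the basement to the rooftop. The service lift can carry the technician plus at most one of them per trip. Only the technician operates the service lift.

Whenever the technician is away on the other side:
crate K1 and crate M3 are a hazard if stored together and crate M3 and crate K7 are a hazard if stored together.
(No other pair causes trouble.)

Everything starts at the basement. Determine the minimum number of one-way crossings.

9

Counting alone: the technician can take at most 1 across per trip to the rooftop, so moving all 4 needs at least 4 loaded trips out, with a return between consecutive ones — at least 7 crossings.
The safety rule pushes this higher. Following every safe sequence of crossings, the most of the 4 that can be at the rooftop as the service lift arrives there on crossing 7 is 3 — never all 4.
So no plan with fewer than 9 crossings exists, and this one achieves 9:
1. Technician goes to the rooftop with crate M3.  [the basement: crate K1, crate K7, crate R6 | the rooftop: crate M3]
2. Technician goes back to the basement alone.  [the basement: crate K1, crate K7, crate R6 | the rooftop: crate M3]
3. Technician goes to the rooftop with crate K7.  [the basement: crate K1, crate R6 | the rooftop: crate K7, crate M3]
4. Technician goes back to the basement with crate M3.  [the basement: crate K1, crate M3, crate R6 | the rooftop: crate K7]
5. Technician goes to the rooftop with crate K1.  [the basement: crate M3, crate R6 | the rooftop: crate K1, crate K7]
6. Technician goes back to the basement alone.  [the basement: crate M3, crate R6 | the rooftop: crate K1, crate K7]
7. Technician goes to the rooftop with crate R6.  [the basement: crate M3 | the rooftop: crate K1, crate K7, crate R6]
8. Technician goes back to the basement alone.  [the basement: crate M3 | the rooftop: crate K1, crate K7, crate R6]
9. Technician goes to the rooftop with crate M3.  [the basement: — | the rooftop: crate K1, crate K7, crate M3, crate R6]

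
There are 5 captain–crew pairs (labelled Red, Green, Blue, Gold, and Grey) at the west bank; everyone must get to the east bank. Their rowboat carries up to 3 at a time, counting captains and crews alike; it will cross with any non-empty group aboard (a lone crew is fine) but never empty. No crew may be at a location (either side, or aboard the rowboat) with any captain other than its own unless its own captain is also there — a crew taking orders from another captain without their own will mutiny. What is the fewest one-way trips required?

Counting alone: each trip to the east bank takes at most 3 across and each return brings at least 1 back, so after t trips out (and t−1 returns) at most 3t − (t−1) of the 10 are across; that first reaches 10 at t = 5, so at least 9 crossings are needed.
The safety rule pushes this higher. Following every safe sequence of crossings, the most of the 10 that can be at the east bank as the rowboat arrives there on crossing 9 is 9 — never all 10.
So no plan with fewer than 11 crossings exists, and this one achieves 11:
1. captain Red and crew Red cross → the east bank.
2. captain Red crosses ← the west bank.
3. crew Blue, crew Gold, and crew Green cross → the east bank.
4. crew Red crosses ← the west bank.
5. captain Blue, captain Gold, and captain Green cross → the east bank.
6. captain Green and crew Green cross ← the west bank.
7. captain Green, captain Grey, and captain Red cross → the east bank.
8. crew Blue crosses ← the west bank.
9. crew Green and crew Red cross → the east bank.
10. crew Red crosses ← the west bank.
11. crew Blue, crew Grey, and crew Red cross → the east bank.

11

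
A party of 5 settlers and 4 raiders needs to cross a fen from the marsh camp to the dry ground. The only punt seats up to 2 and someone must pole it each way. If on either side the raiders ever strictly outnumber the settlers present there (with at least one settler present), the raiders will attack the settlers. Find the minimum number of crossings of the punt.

Counting alone: each trip to the dry ground takes at most 2 across and each return brings at least 1 back, so after t trips out (and t−1 returns) at most 2t − (t−1) of the 9 are across; that first reaches 9 at t = 8, so at least 15 crossings are needed.
The plan below uses exactly 15 crossings, so it is optimal:
1. 2 raiders → the dry ground.  (the marsh camp: 5S 2R; the dry ground: 0S 2R)
2. 1 raider ← the marsh camp.  (the marsh camp: 5S 3R; the dry ground: 0S 1R)
3. 2 raiders → the dry ground.  (the marsh camp: 5S 1R; the dry ground: 0S 3R)
4. 1 raider ← the marsh camp.  (the marsh camp: 5S 2R; the dry ground: 0S 2R)
5. 2 settlers → the dry ground.  (the marsh camp: 3S 2R; the dry ground: 2S 2R)
6. 1 raider ← the marsh camp.  (the marsh camp: 3S 3R; the dry ground: 2S 1R)
7. 1 settler and 1 raider → the dry ground.  (the marsh camp: 2S 2R; the dry ground: 3S 2R)
8. 1 settler ← the marsh camp.  (the marsh camp: 3S 2R; the dry ground: 2S 2R)
9. 1 settler and 1 raider → the dry ground.  (the marsh camp: 2S 1R; the dry ground: 3S 3R)
10. 1 raider ← the marsh camp.  (the marsh camp: 2S 2R; the dry ground: 3S 2R)
11. 1 settler and 1 raider → the dry ground.  (the marsh camp: 1S 1R; the dry ground: 4S 3R)
12. 1 settler ← the marsh camp.  (the marsh camp: 2S 1R; the dry ground: 3S 3R)
13. 1 settler and 1 raider → the dry ground.  (the marsh camp: 1S 0R; the dry ground: 4S 4R)
14. 1 raider ← the marsh camp.  (the marsh camp: 1S 1R; the dry ground: 4S 3R)
15. 1 settler and 1 raider → the dry ground.  (the marsh camp: 0S 0R; the dry ground: 5S 4R)

15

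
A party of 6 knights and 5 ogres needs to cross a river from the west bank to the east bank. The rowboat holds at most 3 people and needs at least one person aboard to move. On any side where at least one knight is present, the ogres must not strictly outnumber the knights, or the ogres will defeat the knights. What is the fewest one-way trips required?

Counting alone: each trip to the east bank takes at most 3 across and each return brings at least 1 back, so after t trips out (and t−1 returns) at most 3t − (t−1) of the 11 are across; that first reaches 11 at t = 5, so at least 9 crossings are needed.
The plan below uses exactly 9 crossings, so it is optimal:
1. 3 ogres → the east bank.  (the west bank: 6K 2O; the east bank: 0K 3O)
2. 1 ogre ← the west bank.  (the west bank: 6K 3O; the east bank: 0K 2O)
3. 3 knights → the east bank.  (the west bank: 3K 3O; the east bank: 3K 2O)
4. 1 knight ← the west bank.  (the west bank: 4K 3O; the east bank: 2K 2O)
5. 2 knights and 1 ogre → the east bank.  (the west bank: 2K 2O; the east bank: 4K 3O)
6. 1 knight ← the west bank.  (the west bank: 3K 2O; the east bank: 3K 3O)
7. 2 knights and 1 ogre → the east bank.  (the west bank: 1K 1O; the east bank: 5K 4O)
8. 1 knight ← the west bank.  (the west bank: 2K 1O; the east bank: 4K 4O)
9. 2 knights and 1 ogre → the east bank.  (the west bank: 0K 0O; the east bank: 6K 5O)

9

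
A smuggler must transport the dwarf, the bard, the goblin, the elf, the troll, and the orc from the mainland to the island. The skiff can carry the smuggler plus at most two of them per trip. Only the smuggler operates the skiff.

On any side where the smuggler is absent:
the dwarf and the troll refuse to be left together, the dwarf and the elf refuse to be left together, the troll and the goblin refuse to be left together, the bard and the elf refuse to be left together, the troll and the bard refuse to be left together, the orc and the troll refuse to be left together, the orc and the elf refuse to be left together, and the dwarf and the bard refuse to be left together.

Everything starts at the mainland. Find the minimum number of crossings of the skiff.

impossible

Whatever the first load, the items left behind include a forbidden pair without the smuggler. No opening move is safe, so no plan exists.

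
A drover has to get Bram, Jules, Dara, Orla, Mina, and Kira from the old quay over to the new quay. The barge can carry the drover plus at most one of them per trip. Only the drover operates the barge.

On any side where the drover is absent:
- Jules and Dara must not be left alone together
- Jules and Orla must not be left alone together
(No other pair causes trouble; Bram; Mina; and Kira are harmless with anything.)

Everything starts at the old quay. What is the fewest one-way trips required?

Counting alone: the drover can take at most 1 across per trip to the new quay, so moving all 6 needs at least 6 loaded trips out, with a return between consecutive ones — at least 11 crossings.
The safety rule pushes this higher. Following every safe sequence of crossings, the most of the 6 that can be at the new quay as the barge arrives there on crossing 11 is 5 — never all 6.
So no plan with fewer than 13 crossings exists, and this one achieves 13:
1. Drover goes to the new quay with Jules.  [the old quay: Bram, Dara, Kira, Mina, Orla | the new quay: Jules]
2. Drover goes back to the old quay alone.  [the old quay: Bram, Dara, Kira, Mina, Orla | the new quay: Jules]
3. Drover goes to the new quay with Bram.  [the old quay: Dara, Kira, Mina, Orla | the new quay: Bram, Jules]
4. Drover goes back to the old quay alone.  [the old quay: Dara, Kira, Mina, Orla | the new quay: Bram, Jules]
5. Drover goes to the new quay with Dara.  [the old quay: Kira, Mina, Orla | the new quay: Bram, Dara, Jules]
6. Drover goes back to the old quay with Jules.  [the old quay: Jules, Kira, Mina, Orla | the new quay: Bram, Dara]
7. Drover goes to the new quay with Orla.  [the old quay: Jules, Kira, Mina | the new quay: Bram, Dara, Orla]
8. Drover goes back to the old quay alone.  [the old quay: Jules, Kira, Mina | the new quay: Bram, Dara, Orla]
9. Drover goes to the new quay with Mina.  [the old quay: Jules, Kira | the new quay: Bram, Dara, Mina, Orla]
10. Drover goes back to the old quay alone.  [the old quay: Jules, Kira | the new quay: Bram, Dara, Mina, Orla]
11. Drover goes to the new quay with Kira.  [the old quay: Jules | the new quay: Bram, Dara, Kira, Mina, Orla]
12. Drover goes back to the old quay alone.  [the old quay: Jules | the new quay: Bram, Dara, Kira, Mina, Orla]
13. Drover goes to the new quay with Jules.  [the old quay: — | the new quay: Bram, Dara, Jules, Kira, Mina, Orla]

13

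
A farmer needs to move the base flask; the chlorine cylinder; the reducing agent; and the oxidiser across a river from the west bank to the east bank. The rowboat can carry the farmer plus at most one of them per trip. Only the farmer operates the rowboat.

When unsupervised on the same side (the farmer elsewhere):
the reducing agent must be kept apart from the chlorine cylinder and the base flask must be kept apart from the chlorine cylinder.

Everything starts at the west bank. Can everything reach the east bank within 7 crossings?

Counting alone: the farmer can take at most 1 across per trip to the east bank, so moving all 4 needs at least 4 loaded trips out, with a return between consecutive ones — at least 7 crossings.
The safety rule pushes this higher. Following every safe sequence of crossings, the most of the 4 that can be at the east bank as the rowboat arrives there on crossing 7 is 3 — never all 4.
So the move cannot be finished within 7 crossings. (The shortest complete plan takes 9:)
1. Farmer goes to the east bank with the chlorine cylinder.  [the west bank: the base flask, the oxidiser, the reducing agent | the east bank: the chlorine cylinder]
2. Farmer goes back to the west bank alone.  [the west bank: the base flask, the oxidiser, the reducing agent | the east bank: the chlorine cylinder]
3. Farmer goes to the east bank with the base flask.  [the west bank: the oxidiser, the reducing agent | the east bank: the base flask, the chlorine cylinder]
4. Farmer goes back to the west bank with the chlorine cylinder.  [the west bank: the chlorine cylinder, the oxidiser, the reducing agent | the east bank: the base flask]
5. Farmer goes to the east bank with the reducing agent.  [the west bank: the chlorine cylinder, the oxidiser | the east bank: the base flask, the reducing agent]
6. Farmer goes back to the west bank alone.  [the west bank: the chlorine cylinder, the oxidiser | the east bank: the base flask, the reducing agent]
7. Farmer goes to the east bank with the oxidiser.  [the west bank: the chlorine cylinder | the east bank: the base flask, the oxidiser, the reducing agent]
8. Farmer goes back to the west bank alone.  [the west bank: the chlorine cylinder | the east bank: the base flask, the oxidiser, the reducing agent]
9. Farmer goes to the east bank with the chlorine cylinder.  [the west bank: — | the east bank: the base flask, the chlorine cylinder, the oxidiser, the reducing agent]

No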